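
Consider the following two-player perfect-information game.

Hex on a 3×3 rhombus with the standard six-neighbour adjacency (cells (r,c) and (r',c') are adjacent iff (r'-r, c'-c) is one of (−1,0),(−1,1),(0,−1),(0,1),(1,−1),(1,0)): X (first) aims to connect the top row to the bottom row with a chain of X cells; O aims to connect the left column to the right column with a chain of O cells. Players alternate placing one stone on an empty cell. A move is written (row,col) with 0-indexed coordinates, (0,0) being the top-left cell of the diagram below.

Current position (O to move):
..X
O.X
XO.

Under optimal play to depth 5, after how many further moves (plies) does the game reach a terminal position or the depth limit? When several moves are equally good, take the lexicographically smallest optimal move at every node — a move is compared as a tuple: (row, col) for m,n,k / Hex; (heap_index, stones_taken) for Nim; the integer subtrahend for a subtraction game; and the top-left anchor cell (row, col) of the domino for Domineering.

PV length from [..X/O.X/XO.]: 4 plies

p1 O@[..X/O.X/XO.]: (0,0)[O.X/O.X/XO.]-1* (0,1)[.OX/O.X/XO.]-1 (1,1)[..X/OOX/XO.]-1 (2,2)[..X/O.X/XOO]-1
p2 X@[O.X/O.X/XO.]: (0,1)[OXX/O.X/XO.]+1* (1,1)[O.X/OXX/XO.]+1 (2,2)[O.X/O.X/XOX]+1
p3 O@[OXX/O.X/XO.]: (1,1)[OXX/OOX/XO.]-1* (2,2)[OXX/O.X/XOO]-1
p4 X@[OXX/OOX/XO.]: (2,2)[OXX/OOX/XOX]+1*
p5 O@[OXX/OOX/XOX] terminal -1; root [..X/O.X/XO.] d5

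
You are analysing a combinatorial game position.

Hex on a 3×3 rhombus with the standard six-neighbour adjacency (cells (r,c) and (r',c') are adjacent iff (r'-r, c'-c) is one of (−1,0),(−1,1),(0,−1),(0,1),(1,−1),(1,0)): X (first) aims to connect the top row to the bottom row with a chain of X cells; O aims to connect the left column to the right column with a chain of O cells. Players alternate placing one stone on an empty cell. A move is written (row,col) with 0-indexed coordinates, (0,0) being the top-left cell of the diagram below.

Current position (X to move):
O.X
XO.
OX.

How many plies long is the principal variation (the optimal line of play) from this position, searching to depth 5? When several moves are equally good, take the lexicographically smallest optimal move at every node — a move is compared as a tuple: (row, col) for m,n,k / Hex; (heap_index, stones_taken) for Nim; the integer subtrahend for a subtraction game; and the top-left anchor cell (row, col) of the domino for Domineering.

PV length from [O.X/XO./OX.]: 1 ply

[O.X/XO./OX.] X move#1: (0,1):-1/OXX/XO./OX., (1,2):+1/O.X/XOX/OX.*, (2,2):-1/O.X/XO./OXX
[O.X/XOX/OX.] end (terminal -1, O#2); searched O.X/XO./OX. to 5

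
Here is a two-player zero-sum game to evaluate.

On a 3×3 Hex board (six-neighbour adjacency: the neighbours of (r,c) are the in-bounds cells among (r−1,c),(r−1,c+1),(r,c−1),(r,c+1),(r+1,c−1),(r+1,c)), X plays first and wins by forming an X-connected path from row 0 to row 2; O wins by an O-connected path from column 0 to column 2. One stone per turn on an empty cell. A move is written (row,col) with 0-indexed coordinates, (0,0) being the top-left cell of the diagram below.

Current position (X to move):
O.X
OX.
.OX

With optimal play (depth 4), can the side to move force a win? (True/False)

ply 1, X at O.X/OX./.OX | (0,1)=+1→OXX/OX./.OX*; (1,2)=+1→O.X/OXX/.OX; (2,0)=+1→O.X/OX./XOX
ply 2, O at OXX/OX./.OX | (1,2)=-1→OXX/OXO/.OX*; (2,0)=-1→OXX/OX./OOX
ply 3, X at OXX/OXO/.OX | (2,0)=+1→OXX/OXO/XOX*
ply 4: OXX/OXO/XOX is terminal -1 (O); from O.X/OX./.OX depth 4

X winning at [O.X/OX./.OX]: True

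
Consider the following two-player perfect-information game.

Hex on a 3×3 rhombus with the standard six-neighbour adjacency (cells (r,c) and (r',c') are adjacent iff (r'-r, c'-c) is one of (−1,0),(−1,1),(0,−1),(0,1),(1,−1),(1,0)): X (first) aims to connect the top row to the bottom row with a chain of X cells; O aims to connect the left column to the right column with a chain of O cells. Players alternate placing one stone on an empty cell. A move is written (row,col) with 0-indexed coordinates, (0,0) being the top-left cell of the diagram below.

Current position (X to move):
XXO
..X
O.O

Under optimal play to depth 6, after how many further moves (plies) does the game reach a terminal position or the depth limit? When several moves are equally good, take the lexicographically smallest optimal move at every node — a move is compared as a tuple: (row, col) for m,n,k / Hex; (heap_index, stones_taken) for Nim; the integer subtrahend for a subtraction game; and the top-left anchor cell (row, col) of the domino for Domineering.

PV length from [XXO/..X/O.O]: 2 plies

ply 1, X at XXO/..X/O.O | (1,0)=-1→XXO/X.X/O.O*; (1,1)=-1→XXO/.XX/O.O; (2,1)=-1→XXO/..X/OXO
ply 2, O at XXO/X.X/O.O | (1,1)=+1→XXO/XOX/O.O*; (2,1)=+1→XXO/X.X/OOO
ply 3: XXO/XOX/O.O is terminal -1 (X); from XXO/..X/O.O depth 6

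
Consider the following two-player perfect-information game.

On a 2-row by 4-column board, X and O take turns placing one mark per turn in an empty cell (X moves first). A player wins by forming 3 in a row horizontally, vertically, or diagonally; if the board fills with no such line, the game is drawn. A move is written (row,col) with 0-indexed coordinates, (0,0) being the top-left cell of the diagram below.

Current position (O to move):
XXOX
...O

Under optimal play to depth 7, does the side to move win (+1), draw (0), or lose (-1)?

p1 O@[XXOX/...O]: (1,0)[XXOX/O..O]+0* (1,1)[XXOX/.O.O]+0 (1,2)[XXOX/..OO]+0
p2 X@[XXOX/O..O]: (1,1)[XXOX/OX.O]+0* (1,2)[XXOX/O.XO]+0
p3 O@[XXOX/OX.O]: (1,2)[XXOX/OXOO]+0*
p4 X@[XXOX/OXOO] terminal +0; root [XXOX/...O] d7

value(XXOX/...O, O) = 0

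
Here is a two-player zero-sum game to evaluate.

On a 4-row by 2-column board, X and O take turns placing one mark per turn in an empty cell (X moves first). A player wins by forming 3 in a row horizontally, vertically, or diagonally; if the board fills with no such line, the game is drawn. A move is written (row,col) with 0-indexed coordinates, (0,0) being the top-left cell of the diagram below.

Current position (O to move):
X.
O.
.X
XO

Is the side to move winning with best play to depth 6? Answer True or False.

p1 O@[X./O./.X/XO]: (0,1)[XO/O./.X/XO]+0* (1,1)[X./OO/.X/XO]+0 (2,0)[X./O./OX/XO]+0
p2 X@[XO/O./.X/XO]: (1,1)[XO/OX/.X/XO]+0* (2,0)[XO/O./XX/XO]+0
p3 O@[XO/OX/.X/XO]: (2,0)[XO/OX/OX/XO]+0*
p4 X@[XO/OX/OX/XO] terminal +0; root [X./O./.X/XO] d6

O winning at [X./O./.X/XO]: False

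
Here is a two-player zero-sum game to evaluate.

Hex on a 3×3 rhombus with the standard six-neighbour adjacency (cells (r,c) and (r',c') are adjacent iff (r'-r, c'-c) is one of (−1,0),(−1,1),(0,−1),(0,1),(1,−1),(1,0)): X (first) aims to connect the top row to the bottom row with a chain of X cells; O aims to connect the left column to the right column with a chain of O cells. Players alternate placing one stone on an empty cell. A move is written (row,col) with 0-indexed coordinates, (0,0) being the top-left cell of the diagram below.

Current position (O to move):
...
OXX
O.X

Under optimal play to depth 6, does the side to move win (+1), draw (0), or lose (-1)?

ply 1, O at .../OXX/O.X | (0,0)=-1→O../OXX/O.X*; (0,1)=-1→.O./OXX/O.X; (0,2)=-1→..O/OXX/O.X; (2,1)=-1→.../OXX/OOX
ply 2, X at O../OXX/O.X | (0,1)=+1→OX./OXX/O.X*; (0,2)=+1→O.X/OXX/O.X; (2,1)=+1→O../OXX/OXX
ply 3: OX./OXX/O.X is terminal -1 (O); from .../OXX/O.X depth 6

value(.../OXX/O.X, O) = -1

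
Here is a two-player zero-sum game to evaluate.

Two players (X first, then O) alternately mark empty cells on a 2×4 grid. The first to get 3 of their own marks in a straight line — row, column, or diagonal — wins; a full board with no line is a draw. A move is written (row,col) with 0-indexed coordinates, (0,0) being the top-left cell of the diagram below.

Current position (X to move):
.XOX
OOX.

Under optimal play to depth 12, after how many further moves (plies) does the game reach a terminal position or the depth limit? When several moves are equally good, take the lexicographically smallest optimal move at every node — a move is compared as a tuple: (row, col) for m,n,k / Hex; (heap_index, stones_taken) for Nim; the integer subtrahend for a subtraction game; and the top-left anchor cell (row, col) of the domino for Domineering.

PV length from [.XOX/OOX.]: 2 plies

[.XOX/OOX.] X move#1: (0,0):+0/XXOX/OOX.*, (1,3):+0/.XOX/OOXX
[XXOX/OOX.] O move#2: (1,3):+0/XXOX/OOXO*
[XXOX/OOXO] end (terminal +0, X#3); searched .XOX/OOX. to 12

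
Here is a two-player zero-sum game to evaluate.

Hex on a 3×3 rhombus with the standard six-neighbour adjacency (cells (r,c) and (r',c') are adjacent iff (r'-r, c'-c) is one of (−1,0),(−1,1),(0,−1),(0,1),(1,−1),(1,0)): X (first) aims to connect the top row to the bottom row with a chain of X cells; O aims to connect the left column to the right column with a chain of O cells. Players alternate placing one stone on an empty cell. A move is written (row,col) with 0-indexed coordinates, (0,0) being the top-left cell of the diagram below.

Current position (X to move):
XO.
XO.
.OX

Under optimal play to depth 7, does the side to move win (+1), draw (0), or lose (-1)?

value(XO./XO./.OX, X) = +1

p1 X@[XO./XO./.OX]: (0,2)[XOX/XO./.OX]+1* (1,2)[XO./XOX/.OX]+1 (2,0)[XO./XO./XOX]+1
p2 O@[XOX/XO./.OX]: (1,2)[XOX/XOO/.OX]-1* (2,0)[XOX/XO./OOX]-1
p3 X@[XOX/XOO/.OX]: (2,0)[XOX/XOO/XOX]+1*
p4 O@[XOX/XOO/XOX] terminal -1; root [XO./XO./.OX] d7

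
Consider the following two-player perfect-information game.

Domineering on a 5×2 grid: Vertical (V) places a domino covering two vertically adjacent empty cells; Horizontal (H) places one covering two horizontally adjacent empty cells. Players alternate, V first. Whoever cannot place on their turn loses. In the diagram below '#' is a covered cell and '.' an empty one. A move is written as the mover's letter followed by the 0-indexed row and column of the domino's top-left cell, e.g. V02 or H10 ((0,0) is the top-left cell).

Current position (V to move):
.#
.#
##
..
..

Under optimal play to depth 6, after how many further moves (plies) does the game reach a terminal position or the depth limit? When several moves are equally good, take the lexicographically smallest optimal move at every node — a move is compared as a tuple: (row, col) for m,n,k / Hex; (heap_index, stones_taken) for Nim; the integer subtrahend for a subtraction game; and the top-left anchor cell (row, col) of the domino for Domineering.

p1 V@[.#/.#/##/../..]: V00[##/##/##/../..]-1 V30[.#/.#/##/#./#.]+1* V31[.#/.#/##/.#/.#]+1
p2 H@[.#/.#/##/#./#.] terminal -1; root [.#/.#/##/../..] d6

PV length from [.#/.#/##/../..]: 1 ply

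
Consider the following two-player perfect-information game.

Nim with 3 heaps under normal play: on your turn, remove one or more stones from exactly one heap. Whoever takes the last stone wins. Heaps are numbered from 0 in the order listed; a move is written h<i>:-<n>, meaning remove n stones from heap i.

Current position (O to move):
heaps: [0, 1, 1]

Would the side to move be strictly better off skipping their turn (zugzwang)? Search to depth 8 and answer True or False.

ply 1, O at (0,1,1) | h1:-1=-1→(0,0,1)*; h2:-1=-1→(0,1,0)
ply 2, X at (0,0,1) | h2:-1=+1→(0,0,0)*
ply 3: (0,0,0) is terminal -1 (O); from (0,1,1) depth 8
if O skipped the turn, X would face:
~ ply 1, X at (0,1,1) | h1:-1=-1→(0,0,1)*; h2:-1=-1→(0,1,0)
~ ply 2, O at (0,0,1) | h2:-1=+1→(0,0,0)*
~ ply 3: (0,0,0) is terminal -1 (X); from (0,1,1) depth 8
compare (O): move=-1 vs pass=+1

zugzwang((0,1,1), O) = True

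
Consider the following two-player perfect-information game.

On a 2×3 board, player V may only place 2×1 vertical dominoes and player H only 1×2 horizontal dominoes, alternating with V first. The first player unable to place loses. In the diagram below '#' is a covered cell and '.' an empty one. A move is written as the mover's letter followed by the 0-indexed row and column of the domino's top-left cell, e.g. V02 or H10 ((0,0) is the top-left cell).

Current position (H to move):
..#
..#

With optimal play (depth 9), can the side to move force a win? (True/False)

H winning at [..#/..#]: True

ply 1, H at ..#/..# | H00=+1→###/..#*; H10=+1→..#/###
ply 2: ###/..# is terminal -1 (V); from ..#/..# depth 9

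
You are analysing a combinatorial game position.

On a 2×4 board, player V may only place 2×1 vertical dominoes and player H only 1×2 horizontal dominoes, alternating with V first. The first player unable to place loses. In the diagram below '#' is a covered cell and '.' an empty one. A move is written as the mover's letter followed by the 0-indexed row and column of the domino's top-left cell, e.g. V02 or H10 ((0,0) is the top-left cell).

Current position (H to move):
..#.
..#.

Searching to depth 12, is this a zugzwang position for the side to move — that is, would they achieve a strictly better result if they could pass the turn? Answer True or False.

[..#./..#.] H move#1: H00:+1/###./..#.*, H10:+1/..#./###.
[###./..#.] V move#2: V03:-1/####/..##*
[####/..##] H move#3: H10:+1/####/####*
[####/####] end (terminal -1, V#4); searched ..#./..#. to 12
suppose H passes — search the same position with V to move:
pass> [..#./..#.] V move#1: V00:+1/#.#./#.#.*, V01:+1/.##./.##., V03:-1/..##/..##
pass> [#.#./#.#.] end (terminal -1, H#2); searched ..#./..#. to 12
for H: play +1, pass -1

zugzwang(..#./..#., H) = False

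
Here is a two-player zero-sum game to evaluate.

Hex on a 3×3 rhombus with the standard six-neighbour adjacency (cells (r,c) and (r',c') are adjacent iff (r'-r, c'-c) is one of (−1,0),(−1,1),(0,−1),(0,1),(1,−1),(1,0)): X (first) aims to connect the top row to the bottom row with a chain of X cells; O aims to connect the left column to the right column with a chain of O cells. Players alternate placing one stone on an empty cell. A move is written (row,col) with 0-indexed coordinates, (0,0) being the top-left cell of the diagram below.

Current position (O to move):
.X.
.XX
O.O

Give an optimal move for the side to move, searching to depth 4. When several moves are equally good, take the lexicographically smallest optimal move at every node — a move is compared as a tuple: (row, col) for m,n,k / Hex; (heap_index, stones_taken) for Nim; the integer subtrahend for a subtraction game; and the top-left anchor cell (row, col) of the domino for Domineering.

ply 1, O at .X./.XX/O.O | (0,0)=-1→OX./.XX/O.O; (0,2)=-1→.XO/.XX/O.O; (1,0)=-1→.X./OXX/O.O; (2,1)=+1→.X./.XX/OOO*
ply 2: .X./.XX/OOO is terminal -1 (X); from .X./.XX/O.O depth 4

O's best at [.X./.XX/O.O]: (2,1)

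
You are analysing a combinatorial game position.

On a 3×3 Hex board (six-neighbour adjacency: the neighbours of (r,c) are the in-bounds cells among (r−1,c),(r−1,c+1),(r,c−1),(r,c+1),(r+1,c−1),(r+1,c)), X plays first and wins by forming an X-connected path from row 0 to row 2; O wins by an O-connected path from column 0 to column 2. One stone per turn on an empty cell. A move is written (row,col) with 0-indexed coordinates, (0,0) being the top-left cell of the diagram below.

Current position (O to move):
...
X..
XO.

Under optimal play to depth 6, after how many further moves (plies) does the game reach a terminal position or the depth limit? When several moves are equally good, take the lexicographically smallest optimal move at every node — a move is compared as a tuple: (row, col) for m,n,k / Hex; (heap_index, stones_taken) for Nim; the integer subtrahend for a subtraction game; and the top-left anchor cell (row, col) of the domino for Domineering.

PV length from [.../X../XO.]: 2 plies

ply 1, O at .../X../XO. | (0,0)=-1→O../X../XO.*; (0,1)=-1→.O./X../XO.; (0,2)=-1→..O/X../XO.; (1,1)=-1→.../XO./XO.; (1,2)=-1→.../X.O/XO.; (2,2)=-1→.../X../XOO
ply 2, X at O../X../XO. | (0,1)=+1→OX./X../XO.*; (0,2)=+1→O.X/X../XO.; (1,1)=+1→O../XX./XO.; (1,2)=+1→O../X.X/XO.; (2,2)=+1→O../X../XOX
ply 3: OX./X../XO. is terminal -1 (O); from .../X../XO. depth 6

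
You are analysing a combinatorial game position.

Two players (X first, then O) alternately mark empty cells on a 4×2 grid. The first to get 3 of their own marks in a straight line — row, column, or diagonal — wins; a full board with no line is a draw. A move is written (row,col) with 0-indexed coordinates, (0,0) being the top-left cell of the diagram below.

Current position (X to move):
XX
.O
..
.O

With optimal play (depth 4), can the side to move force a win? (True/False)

X winning at [XX/.O/../.O]: False

[XX/.O/../.O] X move#1: (1,0):-1/XX/XO/../.O, (2,0):-1/XX/.O/X./.O, (2,1):+0/XX/.O/.X/.O*, (3,0):-1/XX/.O/../XO
[XX/.O/.X/.O] O move#2: (1,0):+0/XX/OO/.X/.O*, (2,0):+0/XX/.O/OX/.O, (3,0):+0/XX/.O/.X/OO
[XX/OO/.X/.O] X move#3: (2,0):+0/XX/OO/XX/.O*, (3,0):+0/XX/OO/.X/XO
[XX/OO/XX/.O] O move#4: (3,0):+0/XX/OO/XX/OO*
[XX/OO/XX/OO] end (terminal +0, X#5); searched XX/.O/../.O to 4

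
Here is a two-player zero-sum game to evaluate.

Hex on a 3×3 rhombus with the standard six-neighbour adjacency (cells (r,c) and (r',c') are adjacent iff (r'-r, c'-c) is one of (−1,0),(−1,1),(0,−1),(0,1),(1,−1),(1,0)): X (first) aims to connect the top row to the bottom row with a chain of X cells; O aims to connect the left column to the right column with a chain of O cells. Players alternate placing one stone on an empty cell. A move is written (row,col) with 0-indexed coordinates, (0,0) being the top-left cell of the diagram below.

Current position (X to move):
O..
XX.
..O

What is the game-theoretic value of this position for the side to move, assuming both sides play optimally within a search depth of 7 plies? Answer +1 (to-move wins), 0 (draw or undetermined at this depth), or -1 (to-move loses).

value(O../XX./..O, X) = +1

ply 1, X at O../XX./..O | (0,1)=+1→OX./XX./..O*; (0,2)=+1→O.X/XX./..O; (1,2)=+1→O../XXX/..O; (2,0)=+1→O../XX./X.O; (2,1)=+1→O../XX./.XO
ply 2, O at OX./XX./..O | (0,2)=-1→OXO/XX./..O*; (1,2)=-1→OX./XXO/..O; (2,0)=-1→OX./XX./O.O; (2,1)=-1→OX./XX./.OO
ply 3, X at OXO/XX./..O | (1,2)=+1→OXO/XXX/..O*; (2,0)=+1→OXO/XX./X.O; (2,1)=+1→OXO/XX./.XO
ply 4, O at OXO/XXX/..O | (2,0)=-1→OXO/XXX/O.O*; (2,1)=-1→OXO/XXX/.OO
ply 5, X at OXO/XXX/O.O | (2,1)=+1→OXO/XXX/OXO*
ply 6: OXO/XXX/OXO is terminal -1 (O); from O../XX./..O depth 7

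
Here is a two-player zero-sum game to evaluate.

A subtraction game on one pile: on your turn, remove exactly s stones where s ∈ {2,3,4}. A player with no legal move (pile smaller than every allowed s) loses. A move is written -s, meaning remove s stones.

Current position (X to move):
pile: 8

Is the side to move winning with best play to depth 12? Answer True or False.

X winning at [8]: True

[8] X move#1: -2:+1/6*, -3:-1/5, -4:-1/4
[6] O move#2: -2:-1/4*, -3:-1/3, -4:-1/2
[4] X move#3: -2:-1/2, -3:+1/1*, -4:+1/0
[1] end (terminal -1, O#4); searched 8 to 12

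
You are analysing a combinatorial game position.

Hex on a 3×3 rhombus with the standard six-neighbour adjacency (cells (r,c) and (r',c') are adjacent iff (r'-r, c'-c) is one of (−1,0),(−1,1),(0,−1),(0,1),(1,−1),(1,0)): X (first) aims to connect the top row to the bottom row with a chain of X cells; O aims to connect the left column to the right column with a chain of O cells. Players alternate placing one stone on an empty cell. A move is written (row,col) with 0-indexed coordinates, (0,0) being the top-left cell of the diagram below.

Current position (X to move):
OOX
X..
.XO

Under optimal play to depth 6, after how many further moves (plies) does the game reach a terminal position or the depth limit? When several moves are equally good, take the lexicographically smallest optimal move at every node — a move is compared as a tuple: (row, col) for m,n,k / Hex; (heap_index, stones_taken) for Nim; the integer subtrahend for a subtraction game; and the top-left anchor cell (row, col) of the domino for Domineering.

[OOX/X../.XO] X move#1: (1,1):+1/OOX/XX./.XO*, (1,2):+1/OOX/X.X/.XO, (2,0):+1/OOX/X../XXO
[OOX/XX./.XO] end (terminal -1, O#2); searched OOX/X../.XO to 6

PV length from [OOX/X../.XO]: 1 ply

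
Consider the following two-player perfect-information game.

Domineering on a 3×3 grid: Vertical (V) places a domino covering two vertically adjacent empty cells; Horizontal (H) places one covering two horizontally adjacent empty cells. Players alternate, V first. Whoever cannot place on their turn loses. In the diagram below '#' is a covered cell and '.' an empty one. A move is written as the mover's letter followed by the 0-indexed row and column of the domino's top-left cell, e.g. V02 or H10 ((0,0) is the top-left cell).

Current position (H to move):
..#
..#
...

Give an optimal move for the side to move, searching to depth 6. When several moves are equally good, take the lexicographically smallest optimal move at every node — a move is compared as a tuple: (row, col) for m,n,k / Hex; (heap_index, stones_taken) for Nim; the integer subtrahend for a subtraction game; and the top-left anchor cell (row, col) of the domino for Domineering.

H's best at [..#/..#/...]: H10

[..#/..#/...] H move#1: H00:-1/###/..#/..., H10:+1/..#/###/...*, H20:-1/..#/..#/##., H21:-1/..#/..#/.##
[..#/###/...] end (terminal -1, V#2); searched ..#/..#/... to 6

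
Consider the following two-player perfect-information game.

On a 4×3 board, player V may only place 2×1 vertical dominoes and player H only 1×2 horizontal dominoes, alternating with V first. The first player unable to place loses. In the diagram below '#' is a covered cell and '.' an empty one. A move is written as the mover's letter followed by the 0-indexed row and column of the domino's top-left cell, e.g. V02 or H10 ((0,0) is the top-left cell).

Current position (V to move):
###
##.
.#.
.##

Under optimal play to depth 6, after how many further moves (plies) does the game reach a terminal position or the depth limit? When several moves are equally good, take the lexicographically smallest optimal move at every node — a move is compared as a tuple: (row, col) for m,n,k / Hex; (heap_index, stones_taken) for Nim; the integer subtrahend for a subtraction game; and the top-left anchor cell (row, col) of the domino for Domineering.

[###/##./.#./.##] V move#1: V12:+1/###/###/.##/.##*, V20:+1/###/##./##./###
[###/###/.##/.##] end (terminal -1, H#2); searched ###/##./.#./.## to 6

PV length from [###/##./.#./.##]: 1 ply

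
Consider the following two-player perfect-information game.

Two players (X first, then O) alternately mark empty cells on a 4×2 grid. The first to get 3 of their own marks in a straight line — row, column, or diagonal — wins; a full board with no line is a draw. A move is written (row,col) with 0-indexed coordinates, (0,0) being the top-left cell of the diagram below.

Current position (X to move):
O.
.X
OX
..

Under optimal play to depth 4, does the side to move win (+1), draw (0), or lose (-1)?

value(O./.X/OX/.., X) = +1

ply 1, X at O./.X/OX/.. | (0,1)=+1→OX/.X/OX/..*; (1,0)=+1→O./XX/OX/..; (3,0)=-1→O./.X/OX/X.; (3,1)=+1→O./.X/OX/.X
ply 2: OX/.X/OX/.. is terminal -1 (O); from O./.X/OX/.. depth 4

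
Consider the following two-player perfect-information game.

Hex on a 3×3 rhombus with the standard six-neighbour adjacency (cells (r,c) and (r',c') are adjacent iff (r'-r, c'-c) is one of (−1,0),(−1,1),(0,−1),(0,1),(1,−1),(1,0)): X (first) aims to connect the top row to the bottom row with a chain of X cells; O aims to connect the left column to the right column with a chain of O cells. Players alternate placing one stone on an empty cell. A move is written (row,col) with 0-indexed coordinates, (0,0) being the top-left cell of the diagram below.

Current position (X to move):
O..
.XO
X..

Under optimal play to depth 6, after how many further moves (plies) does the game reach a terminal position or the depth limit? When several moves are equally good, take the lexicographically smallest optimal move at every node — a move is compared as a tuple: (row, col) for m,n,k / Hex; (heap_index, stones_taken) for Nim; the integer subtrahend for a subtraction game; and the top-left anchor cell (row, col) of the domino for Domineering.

PV length from [O../.XO/X..]: 1 ply

[O../.XO/X..] X move#1: (0,1):+1/OX./.XO/X..*, (0,2):+1/O.X/.XO/X.., (1,0):+1/O../XXO/X.., (2,1):+1/O../.XO/XX., (2,2):+1/O../.XO/X.X
[OX./.XO/X..] end (terminal -1, O#2); searched O../.XO/X.. to 6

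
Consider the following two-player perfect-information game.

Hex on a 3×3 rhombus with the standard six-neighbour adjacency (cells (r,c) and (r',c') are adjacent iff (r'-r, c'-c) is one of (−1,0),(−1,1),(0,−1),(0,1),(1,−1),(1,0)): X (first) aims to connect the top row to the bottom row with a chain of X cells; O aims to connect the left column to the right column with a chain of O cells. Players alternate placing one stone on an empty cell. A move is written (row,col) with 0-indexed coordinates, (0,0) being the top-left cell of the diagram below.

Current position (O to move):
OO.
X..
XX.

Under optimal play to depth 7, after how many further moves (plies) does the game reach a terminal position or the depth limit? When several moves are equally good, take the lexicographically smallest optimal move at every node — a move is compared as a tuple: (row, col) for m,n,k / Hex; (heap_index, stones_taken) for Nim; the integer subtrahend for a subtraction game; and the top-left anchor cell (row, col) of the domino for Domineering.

PV length from [OO./X../XX.]: 1 ply

ply 1, O at OO./X../XX. | (0,2)=+1→OOO/X../XX.*; (1,1)=+1→OO./XO./XX.; (1,2)=+1→OO./X.O/XX.; (2,2)=-1→OO./X../XXO
ply 2: OOO/X../XX. is terminal -1 (X); from OO./X../XX. depth 7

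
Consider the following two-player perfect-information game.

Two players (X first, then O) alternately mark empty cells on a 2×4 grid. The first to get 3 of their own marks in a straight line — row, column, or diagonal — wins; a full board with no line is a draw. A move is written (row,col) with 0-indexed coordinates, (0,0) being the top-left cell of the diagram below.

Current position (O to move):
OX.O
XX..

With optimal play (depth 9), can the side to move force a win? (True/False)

O winning at [OX.O/XX..]: False

p1 O@[OX.O/XX..]: (0,2)[OXOO/XX..]-1 (1,2)[OX.O/XXO.]+0* (1,3)[OX.O/XX.O]-1
p2 X@[OX.O/XXO.]: (0,2)[OXXO/XXO.]+0* (1,3)[OX.O/XXOX]+0
p3 O@[OXXO/XXO.]: (1,3)[OXXO/XXOO]+0*
p4 X@[OXXO/XXOO] terminal +0; root [OX.O/XX..] d9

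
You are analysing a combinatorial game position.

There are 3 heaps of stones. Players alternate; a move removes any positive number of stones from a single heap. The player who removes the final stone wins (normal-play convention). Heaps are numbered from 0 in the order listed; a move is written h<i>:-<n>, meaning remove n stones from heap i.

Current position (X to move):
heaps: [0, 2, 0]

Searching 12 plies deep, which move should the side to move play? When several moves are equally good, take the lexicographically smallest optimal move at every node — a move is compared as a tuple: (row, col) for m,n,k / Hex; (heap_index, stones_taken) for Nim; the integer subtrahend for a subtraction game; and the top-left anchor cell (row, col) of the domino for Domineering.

[(0,2,0)] X move#1: h1:-1:-1/(0,1,0), h1:-2:+1/(0,0,0)*
[(0,0,0)] end (terminal -1, O#2); searched (0,2,0) to 12

X's best at [(0,2,0)]: h1:-2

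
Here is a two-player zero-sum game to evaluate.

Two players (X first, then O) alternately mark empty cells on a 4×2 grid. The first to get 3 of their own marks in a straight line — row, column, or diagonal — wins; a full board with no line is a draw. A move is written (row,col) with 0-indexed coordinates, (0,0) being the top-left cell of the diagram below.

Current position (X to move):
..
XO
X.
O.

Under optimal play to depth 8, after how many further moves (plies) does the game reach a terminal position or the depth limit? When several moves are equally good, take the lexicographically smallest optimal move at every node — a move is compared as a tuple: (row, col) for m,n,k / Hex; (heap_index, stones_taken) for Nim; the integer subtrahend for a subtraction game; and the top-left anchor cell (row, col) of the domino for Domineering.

p1 X@[../XO/X./O.]: (0,0)[X./XO/X./O.]+1* (0,1)[.X/XO/X./O.]+0 (2,1)[../XO/XX/O.]+0 (3,1)[../XO/X./OX]+0
p2 O@[X./XO/X./O.] terminal -1; root [../XO/X./O.] d8

PV length from [../XO/X./O.]: 1 ply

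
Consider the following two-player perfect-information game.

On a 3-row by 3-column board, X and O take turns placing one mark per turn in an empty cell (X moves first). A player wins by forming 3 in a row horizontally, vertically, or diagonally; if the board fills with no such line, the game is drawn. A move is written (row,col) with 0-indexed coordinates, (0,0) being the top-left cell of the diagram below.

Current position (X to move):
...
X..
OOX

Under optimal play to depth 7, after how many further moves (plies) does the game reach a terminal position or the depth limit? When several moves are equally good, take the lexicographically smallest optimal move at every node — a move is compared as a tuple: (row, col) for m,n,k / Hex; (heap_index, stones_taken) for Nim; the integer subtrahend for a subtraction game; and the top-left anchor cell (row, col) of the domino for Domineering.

[.../X../OOX] X move#1: (0,0):-1/X../X../OOX, (0,1):+1/.X./X../OOX*, (0,2):+1/..X/X../OOX, (1,1):+1/.../XX./OOX, (1,2):+1/.../X.X/OOX
[.X./X../OOX] O move#2: (0,0):-1/OX./X../OOX*, (0,2):-1/.XO/X../OOX, (1,1):-1/.X./XO./OOX, (1,2):-1/.X./X.O/OOX
[OX./X../OOX] X move#3: (0,2):+0/OXX/X../OOX, (1,1):+0/OX./XX./OOX, (1,2):+1/OX./X.X/OOX*
[OX./X.X/OOX] O move#4: (0,2):-1/OXO/X.X/OOX*, (1,1):-1/OX./XOX/OOX
[OXO/X.X/OOX] X move#5: (1,1):+1/OXO/XXX/OOX*
[OXO/XXX/OOX] end (terminal -1, O#6); searched .../X../OOX to 7

PV length from [.../X../OOX]: 5 plies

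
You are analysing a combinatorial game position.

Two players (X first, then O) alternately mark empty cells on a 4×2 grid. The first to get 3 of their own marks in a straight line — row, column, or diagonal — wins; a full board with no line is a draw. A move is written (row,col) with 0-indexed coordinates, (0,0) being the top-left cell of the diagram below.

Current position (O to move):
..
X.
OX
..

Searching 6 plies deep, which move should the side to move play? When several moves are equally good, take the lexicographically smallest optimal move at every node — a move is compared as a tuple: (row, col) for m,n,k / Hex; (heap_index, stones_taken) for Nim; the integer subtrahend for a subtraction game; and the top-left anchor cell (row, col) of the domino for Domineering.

O's best at [../X./OX/..]: (0,1)

ply 1, O at ../X./OX/.. | (0,0)=-1→O./X./OX/..; (0,1)=+0→.O/X./OX/..*; (1,1)=+0→../XO/OX/..; (3,0)=-1→../X./OX/O.; (3,1)=+0→../X./OX/.O
ply 2, X at .O/X./OX/.. | (0,0)=+0→XO/X./OX/..*; (1,1)=+0→.O/XX/OX/..; (3,0)=+0→.O/X./OX/X.; (3,1)=+0→.O/X./OX/.X
ply 3, O at XO/X./OX/.. | (1,1)=+0→XO/XO/OX/..*; (3,0)=+0→XO/X./OX/O.; (3,1)=+0→XO/X./OX/.O
ply 4, X at XO/XO/OX/.. | (3,0)=+0→XO/XO/OX/X.*; (3,1)=+0→XO/XO/OX/.X
ply 5, O at XO/XO/OX/X. | (3,1)=+0→XO/XO/OX/XO*
ply 6: XO/XO/OX/XO is terminal +0 (X); from ../X./OX/.. depth 6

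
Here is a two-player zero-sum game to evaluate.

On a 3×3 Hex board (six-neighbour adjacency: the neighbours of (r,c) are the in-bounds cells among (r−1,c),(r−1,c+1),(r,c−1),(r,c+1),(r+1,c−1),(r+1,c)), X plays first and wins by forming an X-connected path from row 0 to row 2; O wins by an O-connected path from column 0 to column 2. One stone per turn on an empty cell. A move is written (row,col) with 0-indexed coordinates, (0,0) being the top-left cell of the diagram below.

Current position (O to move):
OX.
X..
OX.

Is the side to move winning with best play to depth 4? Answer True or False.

O winning at [OX./X../OX.]: True

ply 1, O at OX./X../OX. | (0,2)=-1→OXO/X../OX.; (1,1)=+1→OX./XO./OX.*; (1,2)=-1→OX./X.O/OX.; (2,2)=-1→OX./X../OXO
ply 2, X at OX./XO./OX. | (0,2)=-1→OXX/XO./OX.*; (1,2)=-1→OX./XOX/OX.; (2,2)=-1→OX./XO./OXX
ply 3, O at OXX/XO./OX. | (1,2)=+1→OXX/XOO/OX.*; (2,2)=-1→OXX/XO./OXO
ply 4: OXX/XOO/OX. is terminal -1 (X); from OX./X../OX. depth 4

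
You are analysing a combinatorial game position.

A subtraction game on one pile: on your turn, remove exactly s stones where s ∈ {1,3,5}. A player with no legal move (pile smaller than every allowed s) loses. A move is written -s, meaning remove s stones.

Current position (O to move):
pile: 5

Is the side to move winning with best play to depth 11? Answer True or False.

p1 O@[5]: -1[4]+1* -3[2]+1 -5[0]+1
p2 X@[4]: -1[3]-1* -3[1]-1
p3 O@[3]: -1[2]+1* -3[0]+1
p4 X@[2]: -1[1]-1*
p5 O@[1]: -1[0]+1*
p6 X@[0] terminal -1; root [5] d11

O winning at [5]: True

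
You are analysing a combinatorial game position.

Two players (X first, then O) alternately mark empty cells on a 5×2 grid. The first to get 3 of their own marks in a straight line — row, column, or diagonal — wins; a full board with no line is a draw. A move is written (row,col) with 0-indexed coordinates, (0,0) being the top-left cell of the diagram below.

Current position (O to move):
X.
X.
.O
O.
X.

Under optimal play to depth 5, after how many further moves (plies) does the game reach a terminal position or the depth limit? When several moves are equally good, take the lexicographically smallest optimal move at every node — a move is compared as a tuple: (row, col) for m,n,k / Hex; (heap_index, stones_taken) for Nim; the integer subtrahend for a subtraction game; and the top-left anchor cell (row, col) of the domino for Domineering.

PV length from [X./X./.O/O./X.]: 5 plies

ply 1, O at X./X./.O/O./X. | (0,1)=-1→XO/X./.O/O./X.; (1,1)=-1→X./XO/.O/O./X.; (2,0)=+0→X./X./OO/O./X.*; (3,1)=-1→X./X./.O/OO/X.; (4,1)=-1→X./X./.O/O./XO
ply 2, X at X./X./OO/O./X. | (0,1)=-1→XX/X./OO/O./X.; (1,1)=+0→X./XX/OO/O./X.*; (3,1)=+0→X./X./OO/OX/X.; (4,1)=-1→X./X./OO/O./XX
ply 3, O at X./XX/OO/O./X. | (0,1)=+0→XO/XX/OO/O./X.*; (3,1)=+0→X./XX/OO/OO/X.; (4,1)=+0→X./XX/OO/O./XO
ply 4, X at XO/XX/OO/O./X. | (3,1)=+0→XO/XX/OO/OX/X.*; (4,1)=+0→XO/XX/OO/O./XX
ply 5, O at XO/XX/OO/OX/X. | (4,1)=+0→XO/XX/OO/OX/XO*
ply 6: XO/XX/OO/OX/XO is terminal +0 (X); from X./X./.O/O./X. depth 5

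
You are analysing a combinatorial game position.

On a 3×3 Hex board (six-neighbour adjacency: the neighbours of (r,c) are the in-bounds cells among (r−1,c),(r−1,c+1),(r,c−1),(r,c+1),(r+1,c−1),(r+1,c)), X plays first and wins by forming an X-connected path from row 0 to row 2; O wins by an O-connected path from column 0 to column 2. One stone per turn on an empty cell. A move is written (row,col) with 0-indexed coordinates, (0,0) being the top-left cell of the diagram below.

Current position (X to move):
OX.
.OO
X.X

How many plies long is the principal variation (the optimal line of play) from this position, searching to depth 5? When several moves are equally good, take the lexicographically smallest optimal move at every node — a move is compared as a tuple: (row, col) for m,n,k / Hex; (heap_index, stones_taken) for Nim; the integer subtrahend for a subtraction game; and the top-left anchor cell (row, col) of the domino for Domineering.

PV length from [OX./.OO/X.X]: 1 ply

p1 X@[OX./.OO/X.X]: (0,2)[OXX/.OO/X.X]-1 (1,0)[OX./XOO/X.X]+1* (2,1)[OX./.OO/XXX]-1
p2 O@[OX./XOO/X.X] terminal -1; root [OX./.OO/X.X] d5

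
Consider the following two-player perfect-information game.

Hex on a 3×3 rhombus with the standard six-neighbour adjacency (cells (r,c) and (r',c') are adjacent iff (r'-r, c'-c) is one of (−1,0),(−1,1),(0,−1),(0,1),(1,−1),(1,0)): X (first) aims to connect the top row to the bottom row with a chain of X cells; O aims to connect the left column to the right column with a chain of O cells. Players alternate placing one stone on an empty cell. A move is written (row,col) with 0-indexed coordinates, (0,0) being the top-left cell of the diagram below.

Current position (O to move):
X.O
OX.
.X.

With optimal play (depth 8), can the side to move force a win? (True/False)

[X.O/OX./.X.] O move#1: (0,1):+1/XOO/OX./.X.*, (1,2):-1/X.O/OXO/.X., (2,0):-1/X.O/OX./OX., (2,2):-1/X.O/OX./.XO
[XOO/OX./.X.] end (terminal -1, X#2); searched X.O/OX./.X. to 8

O winning at [X.O/OX./.X.]: True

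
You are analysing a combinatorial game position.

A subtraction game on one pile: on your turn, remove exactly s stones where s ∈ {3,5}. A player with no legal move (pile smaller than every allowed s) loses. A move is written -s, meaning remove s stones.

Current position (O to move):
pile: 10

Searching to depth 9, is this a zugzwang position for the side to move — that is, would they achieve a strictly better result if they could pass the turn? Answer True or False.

[10] O move#1: -3:-1/7*, -5:-1/5
[7] X move#2: -3:-1/4, -5:+1/2*
[2] end (terminal -1, O#3); searched 10 to 9
suppose O passes — search the same position with X to move:
pass> [10] X move#1: -3:-1/7*, -5:-1/5
pass> [7] O move#2: -3:-1/4, -5:+1/2*
pass> [2] end (terminal -1, X#3); searched 10 to 9
for O: play -1, pass +1

zugzwang(10, O) = True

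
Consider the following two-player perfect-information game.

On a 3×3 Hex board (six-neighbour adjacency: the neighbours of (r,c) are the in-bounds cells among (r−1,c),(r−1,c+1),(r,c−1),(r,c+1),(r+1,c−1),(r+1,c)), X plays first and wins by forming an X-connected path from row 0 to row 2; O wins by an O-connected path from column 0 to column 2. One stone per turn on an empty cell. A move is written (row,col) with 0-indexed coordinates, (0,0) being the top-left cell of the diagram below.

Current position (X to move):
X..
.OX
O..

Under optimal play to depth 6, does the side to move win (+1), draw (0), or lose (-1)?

ply 1, X at X../.OX/O.. | (0,1)=-1→XX./.OX/O..; (0,2)=+1→X.X/.OX/O..*; (1,0)=-1→X../XOX/O..; (2,1)=-1→X../.OX/OX.; (2,2)=-1→X../.OX/O.X
ply 2, O at X.X/.OX/O.. | (0,1)=-1→XOX/.OX/O..*; (1,0)=-1→X.X/OOX/O..; (2,1)=-1→X.X/.OX/OO.; (2,2)=-1→X.X/.OX/O.O
ply 3, X at XOX/.OX/O.. | (1,0)=+1→XOX/XOX/O..*; (2,1)=+1→XOX/.OX/OX.; (2,2)=+1→XOX/.OX/O.X
ply 4, O at XOX/XOX/O.. | (2,1)=-1→XOX/XOX/OO.*; (2,2)=-1→XOX/XOX/O.O
ply 5, X at XOX/XOX/OO. | (2,2)=+1→XOX/XOX/OOX*
ply 6: XOX/XOX/OOX is terminal -1 (O); from X../.OX/O.. depth 6

value(X../.OX/O.., X) = +1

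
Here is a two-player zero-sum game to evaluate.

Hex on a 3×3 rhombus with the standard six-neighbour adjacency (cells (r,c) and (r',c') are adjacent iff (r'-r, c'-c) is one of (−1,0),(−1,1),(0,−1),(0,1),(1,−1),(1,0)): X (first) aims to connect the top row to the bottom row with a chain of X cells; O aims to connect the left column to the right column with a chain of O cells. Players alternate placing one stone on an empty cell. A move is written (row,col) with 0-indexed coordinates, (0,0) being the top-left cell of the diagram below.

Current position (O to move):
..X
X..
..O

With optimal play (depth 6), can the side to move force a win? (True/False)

p1 O@[..X/X../..O]: (0,0)[O.X/X../..O]-1* (0,1)[.OX/X../..O]-1 (1,1)[..X/XO./..O]-1 (1,2)[..X/X.O/..O]-1 (2,0)[..X/X../O.O]-1 (2,1)[..X/X../.OO]-1
p2 X@[O.X/X../..O]: (0,1)[OXX/X../..O]+1* (1,1)[O.X/XX./..O]+1 (1,2)[O.X/X.X/..O]+1 (2,0)[O.X/X../X.O]+1 (2,1)[O.X/X../.XO]+1
p3 O@[OXX/X../..O]: (1,1)[OXX/XO./..O]-1* (1,2)[OXX/X.O/..O]-1 (2,0)[OXX/X../O.O]-1 (2,1)[OXX/X../.OO]-1
p4 X@[OXX/XO./..O]: (1,2)[OXX/XOX/..O]+1* (2,0)[OXX/XO./X.O]+1 (2,1)[OXX/XO./.XO]+1
p5 O@[OXX/XOX/..O]: (2,0)[OXX/XOX/O.O]-1* (2,1)[OXX/XOX/.OO]-1
p6 X@[OXX/XOX/O.O]: (2,1)[OXX/XOX/OXO]+1*
p7 O@[OXX/XOX/OXO] terminal -1; root [..X/X../..O] d6

O winning at [..X/X../..O]: False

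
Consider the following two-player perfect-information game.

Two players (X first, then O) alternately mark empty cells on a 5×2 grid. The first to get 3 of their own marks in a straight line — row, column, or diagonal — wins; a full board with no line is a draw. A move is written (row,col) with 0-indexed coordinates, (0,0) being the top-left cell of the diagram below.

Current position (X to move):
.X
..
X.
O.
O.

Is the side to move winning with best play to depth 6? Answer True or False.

ply 1, X at .X/../X./O./O. | (0,0)=+0→XX/../X./O./O.*; (1,0)=+0→.X/X./X./O./O.; (1,1)=+0→.X/.X/X./O./O.; (2,1)=+0→.X/../XX/O./O.; (3,1)=+0→.X/../X./OX/O.; (4,1)=+0→.X/../X./O./OX
ply 2, O at XX/../X./O./O. | (1,0)=+0→XX/O./X./O./O.*; (1,1)=-1→XX/.O/X./O./O.; (2,1)=-1→XX/../XO/O./O.; (3,1)=-1→XX/../X./OO/O.; (4,1)=-1→XX/../X./O./OO
ply 3, X at XX/O./X./O./O. | (1,1)=+0→XX/OX/X./O./O.*; (2,1)=+0→XX/O./XX/O./O.; (3,1)=+0→XX/O./X./OX/O.; (4,1)=+0→XX/O./X./O./OX
ply 4, O at XX/OX/X./O./O. | (2,1)=+0→XX/OX/XO/O./O.*; (3,1)=-1→XX/OX/X./OO/O.; (4,1)=-1→XX/OX/X./O./OO
ply 5, X at XX/OX/XO/O./O. | (3,1)=+0→XX/OX/XO/OX/O.*; (4,1)=+0→XX/OX/XO/O./OX
ply 6, O at XX/OX/XO/OX/O. | (4,1)=+0→XX/OX/XO/OX/OO*
ply 7: XX/OX/XO/OX/OO is terminal +0 (X); from .X/../X./O./O. depth 6

X winning at [.X/../X./O./O.]: False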